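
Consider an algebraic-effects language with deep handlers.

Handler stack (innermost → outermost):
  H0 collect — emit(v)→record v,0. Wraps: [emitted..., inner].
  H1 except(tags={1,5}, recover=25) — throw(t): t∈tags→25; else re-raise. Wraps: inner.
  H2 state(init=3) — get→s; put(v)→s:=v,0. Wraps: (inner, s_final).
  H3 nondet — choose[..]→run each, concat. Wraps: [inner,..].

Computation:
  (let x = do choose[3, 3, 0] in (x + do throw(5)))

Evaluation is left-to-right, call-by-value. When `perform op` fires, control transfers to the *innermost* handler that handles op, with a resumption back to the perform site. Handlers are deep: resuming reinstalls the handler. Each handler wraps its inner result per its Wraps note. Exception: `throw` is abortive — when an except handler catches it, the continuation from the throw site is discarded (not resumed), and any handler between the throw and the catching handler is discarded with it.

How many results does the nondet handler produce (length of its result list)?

Answer: 3

Step-by-step:
choose[3, 3, 0] @ H3
  branch[0] choose=3:
    throw(5) @ H1 caught ⇒ 25
    H2 returns (25, 3)
    H3 returns [(25, 3)]
  branch[1] choose=3:
    throw(5) @ H1 caught ⇒ 25
    H2 returns (25, 3)
    H3 returns [(25, 3)]
  branch[2] choose=0:
    throw(5) @ H1 caught ⇒ 25
    H2 returns (25, 3)
    H3 returns [(25, 3)]
= [(25, 3), (25, 3), (25, 3)]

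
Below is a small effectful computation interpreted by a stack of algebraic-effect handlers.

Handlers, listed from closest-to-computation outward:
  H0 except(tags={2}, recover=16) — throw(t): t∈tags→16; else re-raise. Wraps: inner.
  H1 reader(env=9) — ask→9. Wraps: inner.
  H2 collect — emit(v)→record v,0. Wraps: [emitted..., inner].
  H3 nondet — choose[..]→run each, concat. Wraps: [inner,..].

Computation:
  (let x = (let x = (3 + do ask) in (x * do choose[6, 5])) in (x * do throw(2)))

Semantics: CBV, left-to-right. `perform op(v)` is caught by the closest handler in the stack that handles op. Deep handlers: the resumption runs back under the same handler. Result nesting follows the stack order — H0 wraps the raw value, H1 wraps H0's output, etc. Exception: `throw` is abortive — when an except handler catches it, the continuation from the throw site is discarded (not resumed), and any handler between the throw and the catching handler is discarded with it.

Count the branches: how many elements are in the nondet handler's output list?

Answer: 2

Evaluation trace:
ask @ H1 ⇒ 9
choose[6, 5] @ H3
  branch[0] choose=6:
    throw(2) @ H0 caught ⇒ 16
    H1 returns 16
    H2 returns [16]
    H3 returns [[16]]
  branch[1] choose=5:
    throw(2) @ H0 caught ⇒ 16
    H1 returns 16
    H2 returns [16]
    H3 returns [[16]]
= [[16], [16]]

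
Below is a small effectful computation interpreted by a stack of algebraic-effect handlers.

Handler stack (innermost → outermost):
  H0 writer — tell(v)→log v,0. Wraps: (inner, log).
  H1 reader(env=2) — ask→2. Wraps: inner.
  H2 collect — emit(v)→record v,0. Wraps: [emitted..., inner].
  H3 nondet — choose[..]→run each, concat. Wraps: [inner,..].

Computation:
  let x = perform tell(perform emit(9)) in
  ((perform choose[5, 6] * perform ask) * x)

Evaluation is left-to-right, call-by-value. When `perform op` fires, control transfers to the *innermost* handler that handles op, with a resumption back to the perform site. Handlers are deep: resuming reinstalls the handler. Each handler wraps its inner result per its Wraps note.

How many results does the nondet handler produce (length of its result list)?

Answer: 2

Working:
emit(9) @ H2 ⇒ out+=9
tell(0) @ H0 ⇒ log+=0
choose[5, 6] @ H3
  branch[0] choose=5:
    ask @ H1 ⇒ 2
    H0 returns (0, (0))
    H1 returns (0, (0))
    H2 returns [9, (0, (0))]
    H3 returns [[9, (0, (0))]]
  branch[1] choose=6:
    ask @ H1 ⇒ 2
    H0 returns (0, (0))
    H1 returns (0, (0))
    H2 returns [9, (0, (0))]
    H3 returns [[9, (0, (0))]]
= [[9, (0, (0))], [9, (0, (0))]]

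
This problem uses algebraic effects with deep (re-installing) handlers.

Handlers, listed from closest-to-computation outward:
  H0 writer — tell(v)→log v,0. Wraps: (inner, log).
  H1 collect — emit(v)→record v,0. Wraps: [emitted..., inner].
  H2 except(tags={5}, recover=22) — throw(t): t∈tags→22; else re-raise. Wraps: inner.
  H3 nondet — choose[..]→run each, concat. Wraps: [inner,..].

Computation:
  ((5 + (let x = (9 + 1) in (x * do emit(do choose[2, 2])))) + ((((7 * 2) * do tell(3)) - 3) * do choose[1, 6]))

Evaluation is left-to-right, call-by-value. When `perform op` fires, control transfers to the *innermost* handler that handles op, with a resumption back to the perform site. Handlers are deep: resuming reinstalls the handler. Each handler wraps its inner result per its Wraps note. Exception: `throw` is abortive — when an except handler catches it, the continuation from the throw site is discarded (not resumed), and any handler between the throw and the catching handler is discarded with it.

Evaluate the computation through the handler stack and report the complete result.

Answer: [[2, (2, (3))], [2, (-13, (3))], [2, (2, (3))], [2, (-13, (3))]]

Evaluation trace:
choose[2, 2] @ H3
  branch[0] choose=2:
    emit(2) @ H1 ⇒ out+=2
    tell(3) @ H0 ⇒ log+=3
    choose[1, 6] @ H3
      branch[0] choose=1:
        H0 returns (2, (3))
        H1 returns [2, (2, (3))]
        H2 returns [2, (2, (3))]
        H3 returns [[2, (2, (3))]]
      branch[1] choose=6:
        H0 returns (-13, (3))
        H1 returns [2, (-13, (3))]
        H2 returns [2, (-13, (3))]
        H3 returns [[2, (-13, (3))]]
  branch[1] choose=2:
    emit(2) @ H1 ⇒ out+=2
    tell(3) @ H0 ⇒ log+=3
    choose[1, 6] @ H3
      branch[0] choose=1:
        H0 returns (2, (3))
        H1 returns [2, (2, (3))]
        H2 returns [2, (2, (3))]
        H3 returns [[2, (2, (3))]]
      branch[1] choose=6:
        H0 returns (-13, (3))
        H1 returns [2, (-13, (3))]
        H2 returns [2, (-13, (3))]
        H3 returns [[2, (-13, (3))]]
= [[2, (2, (3))], [2, (-13, (3))], [2, (2, (3))], [2, (-13, (3))]]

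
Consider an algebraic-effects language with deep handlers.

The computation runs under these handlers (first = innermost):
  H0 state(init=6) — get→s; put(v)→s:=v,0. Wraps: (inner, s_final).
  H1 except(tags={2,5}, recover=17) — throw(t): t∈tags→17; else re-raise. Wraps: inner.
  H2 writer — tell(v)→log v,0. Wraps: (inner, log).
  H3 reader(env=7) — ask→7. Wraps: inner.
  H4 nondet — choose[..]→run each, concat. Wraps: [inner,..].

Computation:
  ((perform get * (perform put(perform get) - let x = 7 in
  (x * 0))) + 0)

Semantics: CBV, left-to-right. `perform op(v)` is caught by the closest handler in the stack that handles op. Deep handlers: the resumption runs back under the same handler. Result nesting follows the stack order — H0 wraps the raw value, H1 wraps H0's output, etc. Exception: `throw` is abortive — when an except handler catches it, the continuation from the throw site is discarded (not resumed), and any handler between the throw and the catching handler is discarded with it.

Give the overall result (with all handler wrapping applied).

Answer: [((0, 6), ())]

Step-by-step:
get @ H0 ⇒ 6
get @ H0 ⇒ 6
put(6) @ H0 ⇒ s:=6
H0 returns (0, 6)
H1 returns (0, 6)
H2 returns ((0, 6), ())
H3 returns ((0, 6), ())
H4 returns [((0, 6), ())]
= [((0, 6), ())]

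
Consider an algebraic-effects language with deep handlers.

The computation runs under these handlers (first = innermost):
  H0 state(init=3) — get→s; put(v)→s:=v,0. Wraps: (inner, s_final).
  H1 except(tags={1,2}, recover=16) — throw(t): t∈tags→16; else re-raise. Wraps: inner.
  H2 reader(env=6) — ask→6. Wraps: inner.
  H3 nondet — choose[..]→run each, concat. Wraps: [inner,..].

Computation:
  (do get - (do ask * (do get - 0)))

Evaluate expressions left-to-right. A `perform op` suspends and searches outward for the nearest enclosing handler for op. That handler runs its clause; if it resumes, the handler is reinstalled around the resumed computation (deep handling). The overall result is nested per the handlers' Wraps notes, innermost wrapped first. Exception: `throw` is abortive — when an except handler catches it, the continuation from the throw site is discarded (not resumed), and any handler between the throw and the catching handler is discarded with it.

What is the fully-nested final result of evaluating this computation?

Answer: [(-15, 3)]

Step-by-step:
get @ H0 ⇒ 3
ask @ H2 ⇒ 6
get @ H0 ⇒ 3
H0 returns (-15, 3)
H1 returns (-15, 3)
H2 returns (-15, 3)
H3 returns [(-15, 3)]
= [(-15, 3)]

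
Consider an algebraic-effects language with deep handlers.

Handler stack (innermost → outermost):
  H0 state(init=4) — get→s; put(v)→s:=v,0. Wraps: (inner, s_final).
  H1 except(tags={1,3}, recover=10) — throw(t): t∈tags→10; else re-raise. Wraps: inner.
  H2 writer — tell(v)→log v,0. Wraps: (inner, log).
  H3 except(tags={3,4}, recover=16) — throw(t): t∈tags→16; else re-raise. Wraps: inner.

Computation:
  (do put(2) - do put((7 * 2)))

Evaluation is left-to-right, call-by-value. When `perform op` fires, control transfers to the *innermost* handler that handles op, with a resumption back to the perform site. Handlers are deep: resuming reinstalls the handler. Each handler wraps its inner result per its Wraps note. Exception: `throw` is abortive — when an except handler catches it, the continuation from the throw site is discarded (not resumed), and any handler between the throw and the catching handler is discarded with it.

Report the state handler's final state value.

Answer: 14

Evaluation trace:
put(2) @ H0 ⇒ s:=2
put(14) @ H0 ⇒ s:=14
H0 returns (0, 14)
H1 returns (0, 14)
H2 returns ((0, 14), ())
H3 returns ((0, 14), ())
= ((0, 14), ())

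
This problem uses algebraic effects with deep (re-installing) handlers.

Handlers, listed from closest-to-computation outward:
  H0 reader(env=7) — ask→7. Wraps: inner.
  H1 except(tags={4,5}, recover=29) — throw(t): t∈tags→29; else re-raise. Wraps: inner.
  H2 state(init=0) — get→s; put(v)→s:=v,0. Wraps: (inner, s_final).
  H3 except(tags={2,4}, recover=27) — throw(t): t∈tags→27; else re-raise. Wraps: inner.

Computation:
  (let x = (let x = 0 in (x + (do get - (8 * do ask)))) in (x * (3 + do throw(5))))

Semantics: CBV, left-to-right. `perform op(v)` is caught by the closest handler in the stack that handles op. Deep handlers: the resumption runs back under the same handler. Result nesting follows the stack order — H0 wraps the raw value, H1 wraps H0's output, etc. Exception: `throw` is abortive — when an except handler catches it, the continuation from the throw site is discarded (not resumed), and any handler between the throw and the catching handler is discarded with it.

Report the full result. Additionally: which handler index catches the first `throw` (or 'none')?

Step-by-step:
get @ H2 ⇒ 0
ask @ H0 ⇒ 7
throw(5) @ H1 caught ⇒ 29
H2 returns (29, 0)
H3 returns (29, 0)
= (29, 0)

Answer: (29, 0) ; first throw caught by: H1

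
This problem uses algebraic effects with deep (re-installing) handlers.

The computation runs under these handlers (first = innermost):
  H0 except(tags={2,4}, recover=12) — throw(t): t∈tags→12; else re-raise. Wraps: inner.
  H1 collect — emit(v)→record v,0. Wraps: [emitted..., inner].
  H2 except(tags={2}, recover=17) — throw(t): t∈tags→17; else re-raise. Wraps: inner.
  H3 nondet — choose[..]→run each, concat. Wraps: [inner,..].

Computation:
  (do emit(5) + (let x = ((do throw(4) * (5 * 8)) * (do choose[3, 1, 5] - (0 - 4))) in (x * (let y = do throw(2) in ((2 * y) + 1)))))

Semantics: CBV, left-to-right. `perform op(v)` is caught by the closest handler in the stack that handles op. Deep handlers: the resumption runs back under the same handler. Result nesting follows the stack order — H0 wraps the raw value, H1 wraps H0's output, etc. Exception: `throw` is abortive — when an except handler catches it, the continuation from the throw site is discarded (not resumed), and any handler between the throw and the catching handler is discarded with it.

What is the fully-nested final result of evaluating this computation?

Answer: [[5, 12]]

Evaluation trace:
emit(5) @ H1 ⇒ out+=5
throw(4) @ H0 caught ⇒ 12
H1 returns [5, 12]
H2 returns [5, 12]
H3 returns [[5, 12]]
= [[5, 12]]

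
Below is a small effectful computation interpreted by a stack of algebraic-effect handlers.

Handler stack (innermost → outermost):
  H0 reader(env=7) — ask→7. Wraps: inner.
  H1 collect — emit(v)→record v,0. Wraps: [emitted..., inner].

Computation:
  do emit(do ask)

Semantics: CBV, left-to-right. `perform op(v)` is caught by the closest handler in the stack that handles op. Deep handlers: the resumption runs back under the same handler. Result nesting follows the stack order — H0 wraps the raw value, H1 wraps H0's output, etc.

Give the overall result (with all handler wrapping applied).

Answer: [7, 0]

Evaluation trace:
ask @ H0 ⇒ 7
emit(7) @ H1 ⇒ out+=7
H0 returns 0
H1 returns [7, 0]
= [7, 0]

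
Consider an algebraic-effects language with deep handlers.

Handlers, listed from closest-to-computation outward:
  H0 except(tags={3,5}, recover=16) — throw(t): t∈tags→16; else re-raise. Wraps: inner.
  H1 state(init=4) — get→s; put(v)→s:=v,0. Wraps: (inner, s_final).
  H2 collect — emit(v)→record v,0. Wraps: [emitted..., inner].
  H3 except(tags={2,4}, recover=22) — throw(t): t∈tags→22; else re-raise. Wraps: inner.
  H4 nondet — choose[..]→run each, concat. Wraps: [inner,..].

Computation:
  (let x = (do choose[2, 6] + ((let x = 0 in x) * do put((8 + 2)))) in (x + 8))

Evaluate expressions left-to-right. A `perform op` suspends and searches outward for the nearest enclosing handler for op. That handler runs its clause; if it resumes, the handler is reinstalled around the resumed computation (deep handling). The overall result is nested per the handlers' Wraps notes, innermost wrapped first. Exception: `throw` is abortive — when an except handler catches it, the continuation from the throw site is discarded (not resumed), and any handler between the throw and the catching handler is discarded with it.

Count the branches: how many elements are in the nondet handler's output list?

Step-by-step:
choose[2, 6] @ H4
  branch[0] choose=2:
    put(10) @ H1 ⇒ s:=10
    H0 returns 10
    H1 returns (10, 10)
    H2 returns [(10, 10)]
    H3 returns [(10, 10)]
    H4 returns [[(10, 10)]]
  branch[1] choose=6:
    put(10) @ H1 ⇒ s:=10
    H0 returns 14
    H1 returns (14, 10)
    H2 returns [(14, 10)]
    H3 returns [(14, 10)]
    H4 returns [[(14, 10)]]
= [[(10, 10)], [(14, 10)]]

Answer: 2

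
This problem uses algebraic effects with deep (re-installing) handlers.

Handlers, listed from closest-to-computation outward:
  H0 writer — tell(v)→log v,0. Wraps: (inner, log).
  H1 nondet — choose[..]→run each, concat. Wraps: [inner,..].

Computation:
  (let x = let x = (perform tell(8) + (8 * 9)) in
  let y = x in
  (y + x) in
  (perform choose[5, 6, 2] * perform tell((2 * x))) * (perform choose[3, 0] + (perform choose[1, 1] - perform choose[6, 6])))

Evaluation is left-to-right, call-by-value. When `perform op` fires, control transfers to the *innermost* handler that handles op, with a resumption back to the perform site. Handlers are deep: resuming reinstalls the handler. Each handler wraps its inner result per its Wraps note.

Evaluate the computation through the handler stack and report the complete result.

Answer: [(0, (8, 288)), (0, (8, 288)), (0, (8, 288)), (0, (8, 288)), (0, (8, 288)), (0, (8, 288)), (0, (8, 288)), (0, (8, 288)), (0, (8, 288)), (0, (8, 288)), (0, (8, 288)), (0, (8, 288)), (0, (8, 288)), (0, (8, 288)), (0, (8, 288)), (0, (8, 288)), (0, (8, 288)), (0, (8, 288)), (0, (8, 288)), (0, (8, 288)), (0, (8, 288)), (0, (8, 288)), (0, (8, 288)), (0, (8, 288))]

Step-by-step:
tell(8) @ H0 ⇒ log+=8
choose[5, 6, 2] @ H1
  branch[0] choose=5:
    tell(288) @ H0 ⇒ log+=288
    choose[3, 0] @ H1
      branch[0] choose=3:
        choose[1, 1] @ H1
          branch[0] choose=1:
            choose[6, 6] @ H1
              branch[0] choose=6:
                H0 returns (0, (8, 288))
                H1 returns [(0, (8, 288))]
              branch[1] choose=6:
                H0 returns (0, (8, 288))
                H1 returns [(0, (8, 288))]
          branch[1] choose=1:
            choose[6, 6] @ H1
              branch[0] choose=6:
                H0 returns (0, (8, 288))
                H1 returns [(0, (8, 288))]
              branch[1] choose=6:
                H0 returns (0, (8, 288))
                H1 returns [(0, (8, 288))]
      branch[1] choose=0:
        choose[1, 1] @ H1
          branch[0] choose=1:
            choose[6, 6] @ H1
              branch[0] choose=6:
                H0 returns (0, (8, 288))
                H1 returns [(0, (8, 288))]
              branch[1] choose=6:
                H0 returns (0, (8, 288))
                H1 returns [(0, (8, 288))]
          branch[1] choose=1:
            choose[6, 6] @ H1
              branch[0] choose=6:
                H0 returns (0, (8, 288))
                H1 returns [(0, (8, 288))]
              branch[1] choose=6:
                H0 returns (0, (8, 288))
                H1 returns [(0, (8, 288))]
  branch[1] choose=6:
    tell(288) @ H0 ⇒ log+=288
    choose[3, 0] @ H1
      branch[0] choose=3:
        choose[1, 1] @ H1
          branch[0] choose=1:
            choose[6, 6] @ H1
              branch[0] choose=6:
                H0 returns (0, (8, 288))
                H1 returns [(0, (8, 288))]
              branch[1] choose=6:
                H0 returns (0, (8, 288))
                H1 returns [(0, (8, 288))]
          branch[1] choose=1:
            choose[6, 6] @ H1
              branch[0] choose=6:
                H0 returns (0, (8, 288))
                H1 returns [(0, (8, 288))]
              branch[1] choose=6:
                H0 returns (0, (8, 288))
                H1 returns [(0, (8, 288))]
      branch[1] choose=0:
        choose[1, 1] @ H1
          branch[0] choose=1:
            choose[6, 6] @ H1
              branch[0] choose=6:
                H0 returns (0, (8, 288))
                H1 returns [(0, (8, 288))]
              branch[1] choose=6:
                H0 returns (0, (8, 288))
                H1 returns [(0, (8, 288))]
          branch[1] choose=1:
            choose[6, 6] @ H1
              branch[0] choose=6:
                H0 returns (0, (8, 288))
                H1 returns [(0, (8, 288))]
              branch[1] choose=6:
                H0 returns (0, (8, 288))
                H1 returns [(0, (8, 288))]
  branch[2] choose=2:
    tell(288) @ H0 ⇒ log+=288
    choose[3, 0] @ H1
      branch[0] choose=3:
        choose[1, 1] @ H1
          branch[0] choose=1:
            choose[6, 6] @ H1
              branch[0] choose=6:
                H0 returns (0, (8, 288))
                H1 returns [(0, (8, 288))]
              branch[1] choose=6:
                H0 returns (0, (8, 288))
                H1 returns [(0, (8, 288))]
          branch[1] choose=1:
            choose[6, 6] @ H1
              branch[0] choose=6:
                H0 returns (0, (8, 288))
                H1 returns [(0, (8, 288))]
              branch[1] choose=6:
                H0 returns (0, (8, 288))
                H1 returns [(0, (8, 288))]
      branch[1] choose=0:
        choose[1, 1] @ H1
          branch[0] choose=1:
            choose[6, 6] @ H1
              branch[0] choose=6:
                H0 returns (0, (8, 288))
                H1 returns [(0, (8, 288))]
              branch[1] choose=6:
                H0 returns (0, (8, 288))
                H1 returns [(0, (8, 288))]
          branch[1] choose=1:
            choose[6, 6] @ H1
              branch[0] choose=6:
                H0 returns (0, (8, 288))
                H1 returns [(0, (8, 288))]
              branch[1] choose=6:
                H0 returns (0, (8, 288))
                H1 returns [(0, (8, 288))]
= [(0, (8, 288)), (0, (8, 288)), (0, (8, 288)), (0, (8, 288)), (0, (8, 288)), (0, (8, 288)), (0, (8, 288)), (0, (8, 288)), (0, (8, 288)), (0, (8, 288)), (0, (8, 288)), (0, (8, 288)), (0, (8, 288)), (0, (8, 288)), (0, (8, 288)), (0, (8, 288)), (0, (8, 288)), (0, (8, 288)), (0, (8, 288)), (0, (8, 288)), (0, (8, 288)), (0, (8, 288)), (0, (8, 288)), (0, (8, 288))]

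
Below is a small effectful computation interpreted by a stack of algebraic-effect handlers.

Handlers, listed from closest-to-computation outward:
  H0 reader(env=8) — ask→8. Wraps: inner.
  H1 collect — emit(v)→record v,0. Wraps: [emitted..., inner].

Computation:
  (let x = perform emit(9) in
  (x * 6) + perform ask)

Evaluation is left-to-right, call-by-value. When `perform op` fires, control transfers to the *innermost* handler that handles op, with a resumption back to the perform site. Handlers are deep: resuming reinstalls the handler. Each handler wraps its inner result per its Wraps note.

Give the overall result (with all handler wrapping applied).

Working:
emit(9) @ H1 ⇒ out+=9
ask @ H0 ⇒ 8
H0 returns 8
H1 returns [9, 8]
= [9, 8]

Answer: [9, 8]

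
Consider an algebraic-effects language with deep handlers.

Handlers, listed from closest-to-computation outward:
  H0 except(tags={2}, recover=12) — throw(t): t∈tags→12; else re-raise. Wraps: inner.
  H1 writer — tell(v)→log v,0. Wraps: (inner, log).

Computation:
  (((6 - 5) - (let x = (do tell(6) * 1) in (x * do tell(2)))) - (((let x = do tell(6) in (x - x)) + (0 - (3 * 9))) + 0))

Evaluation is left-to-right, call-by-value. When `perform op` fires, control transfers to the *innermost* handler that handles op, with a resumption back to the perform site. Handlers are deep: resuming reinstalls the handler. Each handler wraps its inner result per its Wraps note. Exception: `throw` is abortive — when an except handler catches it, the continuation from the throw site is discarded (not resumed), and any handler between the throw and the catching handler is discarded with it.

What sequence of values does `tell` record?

Working:
tell(6) @ H1 ⇒ log+=6
tell(2) @ H1 ⇒ log+=2
tell(6) @ H1 ⇒ log+=6
H0 returns 28
H1 returns (28, (6, 2, 6))
= (28, (6, 2, 6))

Answer: (6, 2, 6)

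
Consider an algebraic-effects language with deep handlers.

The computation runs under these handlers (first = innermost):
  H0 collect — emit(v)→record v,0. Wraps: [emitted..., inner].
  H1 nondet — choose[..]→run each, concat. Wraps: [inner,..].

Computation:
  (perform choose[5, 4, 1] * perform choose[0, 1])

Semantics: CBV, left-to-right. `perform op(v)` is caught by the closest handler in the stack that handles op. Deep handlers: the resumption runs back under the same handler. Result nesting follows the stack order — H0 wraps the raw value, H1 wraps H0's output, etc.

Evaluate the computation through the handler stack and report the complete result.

Answer: [[0], [5], [0], [4], [0], [1]]

Working:
choose[5, 4, 1] @ H1
  branch[0] choose=5:
    choose[0, 1] @ H1
      branch[0] choose=0:
        H0 returns [0]
        H1 returns [[0]]
      branch[1] choose=1:
        H0 returns [5]
        H1 returns [[5]]
  branch[1] choose=4:
    choose[0, 1] @ H1
      branch[0] choose=0:
        H0 returns [0]
        H1 returns [[0]]
      branch[1] choose=1:
        H0 returns [4]
        H1 returns [[4]]
  branch[2] choose=1:
    choose[0, 1] @ H1
      branch[0] choose=0:
        H0 returns [0]
        H1 returns [[0]]
      branch[1] choose=1:
        H0 returns [1]
        H1 returns [[1]]
= [[0], [5], [0], [4], [0], [1]]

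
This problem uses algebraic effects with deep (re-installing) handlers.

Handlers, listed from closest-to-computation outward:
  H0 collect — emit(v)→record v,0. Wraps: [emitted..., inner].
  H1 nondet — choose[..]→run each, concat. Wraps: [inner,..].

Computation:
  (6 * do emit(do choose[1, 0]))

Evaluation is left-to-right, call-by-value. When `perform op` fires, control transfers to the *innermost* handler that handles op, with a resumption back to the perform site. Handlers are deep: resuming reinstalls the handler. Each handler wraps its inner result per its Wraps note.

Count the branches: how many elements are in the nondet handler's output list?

Answer: 2

Working:
choose[1, 0] @ H1
  branch[0] choose=1:
    emit(1) @ H0 ⇒ out+=1
    H0 returns [1, 0]
    H1 returns [[1, 0]]
  branch[1] choose=0:
    emit(0) @ H0 ⇒ out+=0
    H0 returns [0, 0]
    H1 returns [[0, 0]]
= [[1, 0], [0, 0]]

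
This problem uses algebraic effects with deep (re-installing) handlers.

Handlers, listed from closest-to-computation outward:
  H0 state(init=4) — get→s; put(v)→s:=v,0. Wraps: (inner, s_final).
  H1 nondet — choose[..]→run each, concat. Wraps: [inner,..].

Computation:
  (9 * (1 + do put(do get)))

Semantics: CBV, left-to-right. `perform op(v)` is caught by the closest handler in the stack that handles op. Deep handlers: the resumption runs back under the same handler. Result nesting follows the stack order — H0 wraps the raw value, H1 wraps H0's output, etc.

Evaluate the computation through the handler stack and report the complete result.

Answer: [(9, 4)]

Evaluation trace:
get @ H0 ⇒ 4
put(4) @ H0 ⇒ s:=4
H0 returns (9, 4)
H1 returns [(9, 4)]
= [(9, 4)]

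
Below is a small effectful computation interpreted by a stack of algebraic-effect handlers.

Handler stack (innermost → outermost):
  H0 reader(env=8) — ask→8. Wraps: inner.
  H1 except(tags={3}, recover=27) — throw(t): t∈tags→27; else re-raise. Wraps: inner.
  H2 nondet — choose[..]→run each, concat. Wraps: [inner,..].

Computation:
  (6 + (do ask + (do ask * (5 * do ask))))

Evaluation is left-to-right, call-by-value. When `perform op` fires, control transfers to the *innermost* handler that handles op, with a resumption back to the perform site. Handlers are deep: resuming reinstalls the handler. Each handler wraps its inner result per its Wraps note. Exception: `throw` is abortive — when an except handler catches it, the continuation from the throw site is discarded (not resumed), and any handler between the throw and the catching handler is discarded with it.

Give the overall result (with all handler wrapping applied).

Step-by-step:
ask @ H0 ⇒ 8
ask @ H0 ⇒ 8
ask @ H0 ⇒ 8
H0 returns 334
H1 returns 334
H2 returns [334]
= [334]

Answer: [334]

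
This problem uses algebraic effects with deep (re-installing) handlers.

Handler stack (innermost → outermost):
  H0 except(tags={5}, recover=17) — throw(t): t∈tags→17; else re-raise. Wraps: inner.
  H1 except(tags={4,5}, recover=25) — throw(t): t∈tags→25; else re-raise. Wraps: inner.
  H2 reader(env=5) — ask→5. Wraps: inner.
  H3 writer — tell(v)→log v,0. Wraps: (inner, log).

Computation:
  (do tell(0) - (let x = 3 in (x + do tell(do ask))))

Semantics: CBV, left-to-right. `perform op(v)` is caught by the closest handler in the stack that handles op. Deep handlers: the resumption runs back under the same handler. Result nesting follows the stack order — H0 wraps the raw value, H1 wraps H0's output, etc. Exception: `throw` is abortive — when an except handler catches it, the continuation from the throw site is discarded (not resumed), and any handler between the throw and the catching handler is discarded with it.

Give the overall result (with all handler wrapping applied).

Evaluation trace:
tell(0) @ H3 ⇒ log+=0
ask @ H2 ⇒ 5
tell(5) @ H3 ⇒ log+=5
H0 returns -3
H1 returns -3
H2 returns -3
H3 returns (-3, (0, 5))
= (-3, (0, 5))

Answer: (-3, (0, 5))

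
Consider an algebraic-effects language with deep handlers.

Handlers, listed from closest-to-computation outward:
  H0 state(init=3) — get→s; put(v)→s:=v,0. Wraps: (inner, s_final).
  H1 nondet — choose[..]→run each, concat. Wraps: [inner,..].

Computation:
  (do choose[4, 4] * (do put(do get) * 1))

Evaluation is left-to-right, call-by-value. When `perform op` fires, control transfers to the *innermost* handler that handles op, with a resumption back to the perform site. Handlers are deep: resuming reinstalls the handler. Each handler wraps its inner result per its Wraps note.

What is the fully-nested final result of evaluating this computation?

Working:
choose[4, 4] @ H1
  branch[0] choose=4:
    get @ H0 ⇒ 3
    put(3) @ H0 ⇒ s:=3
    H0 returns (0, 3)
    H1 returns [(0, 3)]
  branch[1] choose=4:
    get @ H0 ⇒ 3
    put(3) @ H0 ⇒ s:=3
    H0 returns (0, 3)
    H1 returns [(0, 3)]
= [(0, 3), (0, 3)]

Answer: [(0, 3), (0, 3)]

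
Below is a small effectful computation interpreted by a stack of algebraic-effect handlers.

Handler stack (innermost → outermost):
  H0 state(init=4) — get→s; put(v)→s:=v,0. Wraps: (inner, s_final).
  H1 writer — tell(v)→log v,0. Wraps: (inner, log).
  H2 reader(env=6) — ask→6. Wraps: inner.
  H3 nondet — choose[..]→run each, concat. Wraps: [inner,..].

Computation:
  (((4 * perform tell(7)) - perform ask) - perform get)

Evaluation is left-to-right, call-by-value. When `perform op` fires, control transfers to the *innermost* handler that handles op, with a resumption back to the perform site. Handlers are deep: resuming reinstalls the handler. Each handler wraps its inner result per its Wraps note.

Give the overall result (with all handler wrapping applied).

Answer: [((-10, 4), (7))]

Working:
tell(7) @ H1 ⇒ log+=7
ask @ H2 ⇒ 6
get @ H0 ⇒ 4
H0 returns (-10, 4)
H1 returns ((-10, 4), (7))
H2 returns ((-10, 4), (7))
H3 returns [((-10, 4), (7))]
= [((-10, 4), (7))]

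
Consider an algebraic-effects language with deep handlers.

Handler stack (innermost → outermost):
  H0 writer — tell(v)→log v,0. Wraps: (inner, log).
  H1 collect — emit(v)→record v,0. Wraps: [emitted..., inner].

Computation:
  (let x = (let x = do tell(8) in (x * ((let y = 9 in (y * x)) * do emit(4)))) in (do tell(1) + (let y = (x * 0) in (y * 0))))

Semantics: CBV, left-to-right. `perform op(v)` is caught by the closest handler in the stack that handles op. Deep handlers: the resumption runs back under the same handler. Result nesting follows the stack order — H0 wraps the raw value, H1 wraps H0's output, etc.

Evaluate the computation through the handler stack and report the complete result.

Answer: [4, (0, (8, 1))]

Working:
tell(8) @ H0 ⇒ log+=8
emit(4) @ H1 ⇒ out+=4
tell(1) @ H0 ⇒ log+=1
H0 returns (0, (8, 1))
H1 returns [4, (0, (8, 1))]
= [4, (0, (8, 1))]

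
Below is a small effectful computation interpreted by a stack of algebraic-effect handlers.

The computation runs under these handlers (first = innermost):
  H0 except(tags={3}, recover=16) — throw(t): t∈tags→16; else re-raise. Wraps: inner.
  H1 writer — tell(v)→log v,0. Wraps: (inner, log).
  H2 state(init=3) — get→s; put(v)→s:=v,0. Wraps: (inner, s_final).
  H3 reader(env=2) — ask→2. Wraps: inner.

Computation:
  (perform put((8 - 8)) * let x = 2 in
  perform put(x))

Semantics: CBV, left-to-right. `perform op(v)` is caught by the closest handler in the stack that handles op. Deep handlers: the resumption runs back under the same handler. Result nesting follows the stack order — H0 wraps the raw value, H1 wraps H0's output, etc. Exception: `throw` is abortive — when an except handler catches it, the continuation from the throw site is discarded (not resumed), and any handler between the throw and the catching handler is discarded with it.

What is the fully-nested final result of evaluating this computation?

Evaluation trace:
put(0) @ H2 ⇒ s:=0
put(2) @ H2 ⇒ s:=2
H0 returns 0
H1 returns (0, ())
H2 returns ((0, ()), 2)
H3 returns ((0, ()), 2)
= ((0, ()), 2)

Answer: ((0, ()), 2)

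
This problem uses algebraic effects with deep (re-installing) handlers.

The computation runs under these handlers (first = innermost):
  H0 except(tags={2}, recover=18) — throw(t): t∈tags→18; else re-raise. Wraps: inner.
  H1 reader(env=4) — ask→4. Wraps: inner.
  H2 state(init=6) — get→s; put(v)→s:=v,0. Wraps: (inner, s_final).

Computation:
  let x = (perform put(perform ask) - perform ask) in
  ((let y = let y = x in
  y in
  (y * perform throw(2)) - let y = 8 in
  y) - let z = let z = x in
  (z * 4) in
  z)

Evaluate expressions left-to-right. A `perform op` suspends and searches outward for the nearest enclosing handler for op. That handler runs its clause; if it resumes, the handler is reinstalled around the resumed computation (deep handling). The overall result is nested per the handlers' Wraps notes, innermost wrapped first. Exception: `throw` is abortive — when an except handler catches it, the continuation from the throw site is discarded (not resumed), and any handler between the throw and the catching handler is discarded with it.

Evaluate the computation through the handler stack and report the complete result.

Working:
ask @ H1 ⇒ 4
put(4) @ H2 ⇒ s:=4
ask @ H1 ⇒ 4
throw(2) @ H0 caught ⇒ 18
H1 returns 18
H2 returns (18, 4)
= (18, 4)

Answer: (18, 4)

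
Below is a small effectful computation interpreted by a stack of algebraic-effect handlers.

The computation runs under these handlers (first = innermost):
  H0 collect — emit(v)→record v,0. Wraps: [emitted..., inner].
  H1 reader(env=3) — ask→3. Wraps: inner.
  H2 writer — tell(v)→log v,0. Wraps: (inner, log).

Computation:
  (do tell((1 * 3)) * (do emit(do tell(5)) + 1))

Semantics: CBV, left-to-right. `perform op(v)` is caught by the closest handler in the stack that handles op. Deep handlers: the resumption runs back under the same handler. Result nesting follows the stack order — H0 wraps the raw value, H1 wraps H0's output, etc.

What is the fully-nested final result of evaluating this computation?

Answer: ([0, 0], (3, 5))

Working:
tell(3) @ H2 ⇒ log+=3
tell(5) @ H2 ⇒ log+=5
emit(0) @ H0 ⇒ out+=0
H0 returns [0, 0]
H1 returns [0, 0]
H2 returns ([0, 0], (3, 5))
= ([0, 0], (3, 5))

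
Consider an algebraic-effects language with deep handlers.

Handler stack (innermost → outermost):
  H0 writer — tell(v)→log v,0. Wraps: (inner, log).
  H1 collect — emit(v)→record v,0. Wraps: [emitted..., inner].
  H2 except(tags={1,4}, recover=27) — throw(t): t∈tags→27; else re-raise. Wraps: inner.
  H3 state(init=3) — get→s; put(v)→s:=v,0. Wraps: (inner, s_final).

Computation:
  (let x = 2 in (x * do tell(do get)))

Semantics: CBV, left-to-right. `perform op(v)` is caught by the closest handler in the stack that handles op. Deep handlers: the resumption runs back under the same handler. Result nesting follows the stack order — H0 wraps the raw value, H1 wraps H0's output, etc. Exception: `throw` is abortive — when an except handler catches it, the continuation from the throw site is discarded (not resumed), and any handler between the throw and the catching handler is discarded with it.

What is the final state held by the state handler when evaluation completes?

Step-by-step:
get @ H3 ⇒ 3
tell(3) @ H0 ⇒ log+=3
H0 returns (0, (3))
H1 returns [(0, (3))]
H2 returns [(0, (3))]
H3 returns ([(0, (3))], 3)
= ([(0, (3))], 3)

Answer: 3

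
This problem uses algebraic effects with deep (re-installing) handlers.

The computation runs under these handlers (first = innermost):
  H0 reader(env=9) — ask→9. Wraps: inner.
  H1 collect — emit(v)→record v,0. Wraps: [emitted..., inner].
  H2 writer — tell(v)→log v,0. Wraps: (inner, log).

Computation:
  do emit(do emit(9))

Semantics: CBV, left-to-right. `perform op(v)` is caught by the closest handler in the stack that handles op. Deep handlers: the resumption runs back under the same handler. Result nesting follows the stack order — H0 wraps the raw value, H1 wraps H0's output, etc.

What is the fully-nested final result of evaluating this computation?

Evaluation trace:
emit(9) @ H1 ⇒ out+=9
emit(0) @ H1 ⇒ out+=0
H0 returns 0
H1 returns [9, 0, 0]
H2 returns ([9, 0, 0], ())
= ([9, 0, 0], ())

Answer: ([9, 0, 0], ())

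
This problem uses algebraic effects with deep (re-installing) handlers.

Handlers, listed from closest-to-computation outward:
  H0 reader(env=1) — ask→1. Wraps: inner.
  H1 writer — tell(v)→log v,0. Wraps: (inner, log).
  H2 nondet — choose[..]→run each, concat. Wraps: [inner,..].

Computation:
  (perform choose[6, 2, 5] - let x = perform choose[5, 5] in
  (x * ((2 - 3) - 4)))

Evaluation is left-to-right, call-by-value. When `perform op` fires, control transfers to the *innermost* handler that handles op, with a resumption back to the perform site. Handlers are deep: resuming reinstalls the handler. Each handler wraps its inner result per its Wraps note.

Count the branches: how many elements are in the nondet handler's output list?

Answer: 6

Working:
choose[6, 2, 5] @ H2
  branch[0] choose=6:
    choose[5, 5] @ H2
      branch[0] choose=5:
        H0 returns 31
        H1 returns (31, ())
        H2 returns [(31, ())]
      branch[1] choose=5:
        H0 returns 31
        H1 returns (31, ())
        H2 returns [(31, ())]
  branch[1] choose=2:
    choose[5, 5] @ H2
      branch[0] choose=5:
        H0 returns 27
        H1 returns (27, ())
        H2 returns [(27, ())]
      branch[1] choose=5:
        H0 returns 27
        H1 returns (27, ())
        H2 returns [(27, ())]
  branch[2] choose=5:
    choose[5, 5] @ H2
      branch[0] choose=5:
        H0 returns 30
        H1 returns (30, ())
        H2 returns [(30, ())]
      branch[1] choose=5:
        H0 returns 30
        H1 returns (30, ())
        H2 returns [(30, ())]
= [(31, ()), (31, ()), (27, ()), (27, ()), (30, ()), (30, ())]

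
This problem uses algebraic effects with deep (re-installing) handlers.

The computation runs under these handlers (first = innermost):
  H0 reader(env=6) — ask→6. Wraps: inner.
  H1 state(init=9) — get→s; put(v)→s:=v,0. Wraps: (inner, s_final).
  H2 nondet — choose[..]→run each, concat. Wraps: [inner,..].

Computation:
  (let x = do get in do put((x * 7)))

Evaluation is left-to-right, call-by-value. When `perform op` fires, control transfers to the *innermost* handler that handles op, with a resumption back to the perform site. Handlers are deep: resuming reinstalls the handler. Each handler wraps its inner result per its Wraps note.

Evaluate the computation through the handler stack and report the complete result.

Answer: [(0, 63)]

Step-by-step:
get @ H1 ⇒ 9
put(63) @ H1 ⇒ s:=63
H0 returns 0
H1 returns (0, 63)
H2 returns [(0, 63)]
= [(0, 63)]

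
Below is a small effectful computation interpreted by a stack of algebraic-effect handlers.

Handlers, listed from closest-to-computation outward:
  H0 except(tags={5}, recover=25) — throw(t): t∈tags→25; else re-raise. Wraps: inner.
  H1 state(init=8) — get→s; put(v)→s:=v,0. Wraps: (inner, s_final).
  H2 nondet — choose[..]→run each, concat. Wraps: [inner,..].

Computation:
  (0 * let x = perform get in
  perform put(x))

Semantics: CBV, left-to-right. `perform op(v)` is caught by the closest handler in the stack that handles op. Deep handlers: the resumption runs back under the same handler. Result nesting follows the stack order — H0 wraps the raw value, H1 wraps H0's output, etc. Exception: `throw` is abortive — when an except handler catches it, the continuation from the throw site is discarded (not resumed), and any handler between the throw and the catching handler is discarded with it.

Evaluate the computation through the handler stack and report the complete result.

Answer: [(0, 8)]

Step-by-step:
get @ H1 ⇒ 8
put(8) @ H1 ⇒ s:=8
H0 returns 0
H1 returns (0, 8)
H2 returns [(0, 8)]
= [(0, 8)]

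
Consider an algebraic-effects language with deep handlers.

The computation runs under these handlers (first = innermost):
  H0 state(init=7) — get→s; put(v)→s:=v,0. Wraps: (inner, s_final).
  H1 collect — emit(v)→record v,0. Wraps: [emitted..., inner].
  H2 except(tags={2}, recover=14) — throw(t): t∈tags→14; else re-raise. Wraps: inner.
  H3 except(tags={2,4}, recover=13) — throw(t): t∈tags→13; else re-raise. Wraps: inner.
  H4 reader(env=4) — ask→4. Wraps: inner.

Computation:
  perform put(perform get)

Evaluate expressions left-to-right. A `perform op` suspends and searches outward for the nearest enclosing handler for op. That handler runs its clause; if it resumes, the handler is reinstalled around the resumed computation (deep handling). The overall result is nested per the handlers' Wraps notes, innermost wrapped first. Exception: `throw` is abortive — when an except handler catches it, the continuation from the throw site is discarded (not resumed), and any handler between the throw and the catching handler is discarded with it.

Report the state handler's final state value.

Answer: 7

Step-by-step:
get @ H0 ⇒ 7
put(7) @ H0 ⇒ s:=7
H0 returns (0, 7)
H1 returns [(0, 7)]
H2 returns [(0, 7)]
H3 returns [(0, 7)]
H4 returns [(0, 7)]
= [(0, 7)]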